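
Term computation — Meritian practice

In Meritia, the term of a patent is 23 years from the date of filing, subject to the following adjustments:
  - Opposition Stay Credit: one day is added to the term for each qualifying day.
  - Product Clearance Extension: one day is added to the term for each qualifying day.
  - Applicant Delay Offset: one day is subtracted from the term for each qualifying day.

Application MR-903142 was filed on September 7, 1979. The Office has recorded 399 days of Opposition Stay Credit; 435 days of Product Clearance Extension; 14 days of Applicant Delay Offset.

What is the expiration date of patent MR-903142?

Base term: filing date + 23 years → 7 September 2002.
Opposition Stay Credit: +399 days → 11 October 2003.
Product Clearance Extension: +435 days → 19 December 2004.
Applicant Delay Offset: −14 days → 5 December 2004.

December 5, 2004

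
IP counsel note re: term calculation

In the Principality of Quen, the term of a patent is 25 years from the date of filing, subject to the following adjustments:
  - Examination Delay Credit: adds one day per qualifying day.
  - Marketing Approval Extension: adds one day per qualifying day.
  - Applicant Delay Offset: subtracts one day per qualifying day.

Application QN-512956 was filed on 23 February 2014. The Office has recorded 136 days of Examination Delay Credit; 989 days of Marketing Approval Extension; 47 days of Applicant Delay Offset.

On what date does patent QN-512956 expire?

2042-02-05

Base term: filing date + 25 years → 23 February 2039.
Examination Delay Credit: +136 days → 9 July 2039.
Marketing Approval Extension: +989 days → 24 March 2042.
Applicant Delay Offset: −47 days → 5 February 2042.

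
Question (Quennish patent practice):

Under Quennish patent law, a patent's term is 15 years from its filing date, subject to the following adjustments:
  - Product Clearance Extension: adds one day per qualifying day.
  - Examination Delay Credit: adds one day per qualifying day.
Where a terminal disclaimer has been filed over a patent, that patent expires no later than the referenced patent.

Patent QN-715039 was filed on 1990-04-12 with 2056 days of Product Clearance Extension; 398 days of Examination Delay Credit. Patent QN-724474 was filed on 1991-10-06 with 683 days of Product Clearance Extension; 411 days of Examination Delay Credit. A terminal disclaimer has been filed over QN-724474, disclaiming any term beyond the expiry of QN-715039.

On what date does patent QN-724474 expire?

October 4, 2009

Natural term of QN-724474:
  Base: filing + 15 years → 6 October 2006.
  Product Clearance Extension: +683 days → 19 August 2008.
  Examination Delay Credit: +411 days → 4 October 2009.
Expiry of referenced patent QN-715039:
  Base: filing + 15 years → 12 April 2005.
  Product Clearance Extension: +2056 days → 28 November 2010.
  Examination Delay Credit: +398 days → 31 December 2011.
Terminal disclaimer: QN-724474 expires on the earlier of 4 October 2009 and 31 December 2011.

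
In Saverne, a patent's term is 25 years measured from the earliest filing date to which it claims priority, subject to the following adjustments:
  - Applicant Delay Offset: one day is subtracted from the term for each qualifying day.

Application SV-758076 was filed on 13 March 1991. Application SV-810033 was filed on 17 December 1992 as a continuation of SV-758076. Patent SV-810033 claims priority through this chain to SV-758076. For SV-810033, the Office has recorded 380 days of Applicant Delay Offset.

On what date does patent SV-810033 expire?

Earliest priority filing: 13 March 1991.
Base term: 13 March 1991 + 25 years → 13 March 2016.
Applicant Delay Offset: −380 days → 27 February 2015.

2015-02-27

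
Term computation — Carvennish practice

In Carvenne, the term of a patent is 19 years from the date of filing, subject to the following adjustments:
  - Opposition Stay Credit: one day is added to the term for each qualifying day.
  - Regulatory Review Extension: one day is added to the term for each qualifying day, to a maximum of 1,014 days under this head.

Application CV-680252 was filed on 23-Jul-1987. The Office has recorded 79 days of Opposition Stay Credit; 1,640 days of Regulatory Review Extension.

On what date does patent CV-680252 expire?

July 20, 2009

Base term: filing date + 19 years → 23 July 2006.
Opposition Stay Credit: +79 days → 10 October 2006.
Regulatory Review Extension: 1640 days claimed exceeds the 1014-day cap, so +1014 days → 20 July 2009.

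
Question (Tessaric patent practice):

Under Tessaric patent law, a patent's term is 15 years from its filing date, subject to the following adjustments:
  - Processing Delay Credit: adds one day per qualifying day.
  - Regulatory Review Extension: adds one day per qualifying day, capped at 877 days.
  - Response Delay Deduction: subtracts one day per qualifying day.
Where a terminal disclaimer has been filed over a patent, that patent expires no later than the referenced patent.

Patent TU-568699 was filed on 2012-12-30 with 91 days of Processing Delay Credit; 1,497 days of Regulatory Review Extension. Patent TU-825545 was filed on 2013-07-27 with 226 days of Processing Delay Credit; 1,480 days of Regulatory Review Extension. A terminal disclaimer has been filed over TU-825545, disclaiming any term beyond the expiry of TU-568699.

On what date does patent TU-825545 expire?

Natural term of TU-825545:
  Base: filing + 15 years → 27 July 2028.
  Processing Delay Credit: +226 days → 10 March 2029.
  Regulatory Review Extension: 1480 days claimed exceeds the 877-day cap, so +877 days → 4 August 2031.
Expiry of referenced patent TU-568699:
  Base: filing + 15 years → 30 December 2027.
  Processing Delay Credit: +91 days → 30 March 2028.
  Regulatory Review Extension: 1497 days claimed exceeds the 877-day cap, so +877 days → 24 August 2030.
Terminal disclaimer: TU-825545 expires on the earlier of 4 August 2031 and 24 August 2030.

2030-08-24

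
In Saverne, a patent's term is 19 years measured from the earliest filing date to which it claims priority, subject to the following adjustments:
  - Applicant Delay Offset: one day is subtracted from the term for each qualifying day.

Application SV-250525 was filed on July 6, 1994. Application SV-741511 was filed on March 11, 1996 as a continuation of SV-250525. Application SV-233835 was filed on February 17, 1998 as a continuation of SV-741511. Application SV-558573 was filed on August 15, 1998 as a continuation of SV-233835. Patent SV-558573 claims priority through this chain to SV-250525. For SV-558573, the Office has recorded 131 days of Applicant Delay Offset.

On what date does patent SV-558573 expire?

2013-02-25

Earliest priority filing: 6 July 1994.
Base term: 6 July 1994 + 19 years → 6 July 2013.
Applicant Delay Offset: −131 days → 25 February 2013.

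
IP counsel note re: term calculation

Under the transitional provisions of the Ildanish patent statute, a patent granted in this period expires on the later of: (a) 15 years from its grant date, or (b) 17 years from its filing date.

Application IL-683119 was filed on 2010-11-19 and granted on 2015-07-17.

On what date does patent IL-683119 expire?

July 17, 2030

(a) grant + 15 years → 17 July 2030.
(b) filing + 17 years → 19 November 2027.
Later of the two: 17 July 2030.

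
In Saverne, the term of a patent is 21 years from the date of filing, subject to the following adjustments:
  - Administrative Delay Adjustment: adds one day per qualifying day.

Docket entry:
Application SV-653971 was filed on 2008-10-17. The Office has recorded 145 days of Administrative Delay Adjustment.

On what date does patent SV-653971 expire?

2030-03-11

Base term: filing date + 21 years → 17 October 2029.
Administrative Delay Adjustment: +145 days → 11 March 2030.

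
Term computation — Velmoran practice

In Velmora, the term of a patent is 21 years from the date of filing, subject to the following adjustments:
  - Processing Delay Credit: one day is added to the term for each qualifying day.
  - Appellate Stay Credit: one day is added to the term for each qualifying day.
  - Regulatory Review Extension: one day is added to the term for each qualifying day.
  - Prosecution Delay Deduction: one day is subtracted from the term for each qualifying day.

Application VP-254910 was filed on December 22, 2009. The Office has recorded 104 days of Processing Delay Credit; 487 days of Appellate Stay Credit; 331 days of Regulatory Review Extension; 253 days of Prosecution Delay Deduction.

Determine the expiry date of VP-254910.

October 21, 2032

Base term: filing date + 21 years → 22 December 2030.
Processing Delay Credit: +104 days → 5 April 2031.
Appellate Stay Credit: +487 days → 4 August 2032.
Regulatory Review Extension: +331 days → 1 July 2033.
Prosecution Delay Deduction: −253 days → 21 October 2032.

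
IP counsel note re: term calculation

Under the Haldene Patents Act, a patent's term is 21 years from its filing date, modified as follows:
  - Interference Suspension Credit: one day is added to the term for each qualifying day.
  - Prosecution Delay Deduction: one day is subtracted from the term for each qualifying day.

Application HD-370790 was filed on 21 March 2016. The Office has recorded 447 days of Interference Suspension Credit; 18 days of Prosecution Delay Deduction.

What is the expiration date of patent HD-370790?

Base term: filing date + 21 years → 21 March 2037.
Interference Suspension Credit: +447 days → 11 June 2038.
Prosecution Delay Deduction: −18 days → 24 May 2038.

2038-05-24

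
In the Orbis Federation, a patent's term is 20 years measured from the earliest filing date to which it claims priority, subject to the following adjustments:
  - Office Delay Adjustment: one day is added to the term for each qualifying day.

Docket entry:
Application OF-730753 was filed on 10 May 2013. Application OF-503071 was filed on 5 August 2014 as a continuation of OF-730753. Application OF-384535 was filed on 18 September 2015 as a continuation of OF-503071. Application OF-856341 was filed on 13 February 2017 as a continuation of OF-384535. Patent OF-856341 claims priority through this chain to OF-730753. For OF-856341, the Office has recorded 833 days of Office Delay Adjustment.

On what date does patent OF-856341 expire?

Earliest priority filing: 10 May 2013.
Base term: 10 May 2013 + 20 years → 10 May 2033.
Office Delay Adjustment: +833 days → 21 August 2035.

August 21, 2035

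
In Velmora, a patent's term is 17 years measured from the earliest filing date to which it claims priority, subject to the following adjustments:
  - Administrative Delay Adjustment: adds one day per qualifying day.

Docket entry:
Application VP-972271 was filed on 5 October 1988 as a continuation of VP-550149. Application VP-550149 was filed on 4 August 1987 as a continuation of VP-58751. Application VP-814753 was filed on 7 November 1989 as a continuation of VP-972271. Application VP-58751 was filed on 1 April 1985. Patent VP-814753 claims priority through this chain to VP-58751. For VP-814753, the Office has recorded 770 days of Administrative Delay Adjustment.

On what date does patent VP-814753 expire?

2004-05-10

Earliest priority filing: 1 April 1985.
Base term: 1 April 1985 + 17 years → 1 April 2002.
Administrative Delay Adjustment: +770 days → 10 May 2004.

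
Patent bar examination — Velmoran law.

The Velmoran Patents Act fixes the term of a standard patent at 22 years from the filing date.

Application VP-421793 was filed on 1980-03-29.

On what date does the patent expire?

2002-03-29

Filing date + 22 years → 29 March 2002.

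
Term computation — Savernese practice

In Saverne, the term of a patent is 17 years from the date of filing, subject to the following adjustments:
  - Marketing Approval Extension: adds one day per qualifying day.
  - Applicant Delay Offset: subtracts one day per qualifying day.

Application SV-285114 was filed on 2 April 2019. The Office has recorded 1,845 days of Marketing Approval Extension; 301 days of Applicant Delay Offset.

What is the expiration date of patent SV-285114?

2040-06-24

Base term: filing date + 17 years → 2 April 2036.
Marketing Approval Extension: +1845 days → 21 April 2041.
Applicant Delay Offset: −301 days → 24 June 2040.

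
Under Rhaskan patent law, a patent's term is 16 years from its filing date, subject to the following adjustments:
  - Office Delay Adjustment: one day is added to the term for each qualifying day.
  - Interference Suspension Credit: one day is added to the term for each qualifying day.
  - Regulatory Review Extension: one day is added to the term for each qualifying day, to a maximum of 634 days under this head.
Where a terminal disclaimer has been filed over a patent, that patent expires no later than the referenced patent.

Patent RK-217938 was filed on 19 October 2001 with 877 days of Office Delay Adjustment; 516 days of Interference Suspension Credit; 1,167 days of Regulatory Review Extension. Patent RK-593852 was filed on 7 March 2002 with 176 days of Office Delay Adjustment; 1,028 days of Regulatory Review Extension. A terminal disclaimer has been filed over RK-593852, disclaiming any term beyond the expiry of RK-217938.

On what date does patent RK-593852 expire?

Natural term of RK-593852:
  Base: filing + 16 years → 7 March 2018.
  Office Delay Adjustment: +176 days → 30 August 2018.
  Regulatory Review Extension: 1028 days claimed exceeds the 634-day cap, so +634 days → 25 May 2020.
Expiry of referenced patent RK-217938:
  Base: filing + 16 years → 19 October 2017.
  Office Delay Adjustment: +877 days → 14 March 2020.
  Interference Suspension Credit: +516 days → 12 August 2021.
  Regulatory Review Extension: 1167 days claimed exceeds the 634-day cap, so +634 days → 8 May 2023.
Terminal disclaimer: RK-593852 expires on the earlier of 25 May 2020 and 8 May 2023.

May 25, 2020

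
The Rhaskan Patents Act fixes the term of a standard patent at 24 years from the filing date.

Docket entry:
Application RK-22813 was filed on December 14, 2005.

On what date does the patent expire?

December 14, 2029

Filing date + 24 years → 14 December 2029.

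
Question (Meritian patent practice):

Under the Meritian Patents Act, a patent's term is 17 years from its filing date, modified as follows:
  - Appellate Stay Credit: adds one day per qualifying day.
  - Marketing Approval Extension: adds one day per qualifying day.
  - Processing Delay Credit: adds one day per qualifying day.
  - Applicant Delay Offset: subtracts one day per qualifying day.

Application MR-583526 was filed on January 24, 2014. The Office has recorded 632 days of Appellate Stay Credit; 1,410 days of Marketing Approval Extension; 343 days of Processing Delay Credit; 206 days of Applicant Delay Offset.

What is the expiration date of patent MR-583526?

Base term: filing date + 17 years → 24 January 2031.
Appellate Stay Credit: +632 days → 17 October 2032.
Marketing Approval Extension: +1410 days → 27 August 2036.
Processing Delay Credit: +343 days → 5 August 2037.
Applicant Delay Offset: −206 days → 11 January 2037.

January 11, 2037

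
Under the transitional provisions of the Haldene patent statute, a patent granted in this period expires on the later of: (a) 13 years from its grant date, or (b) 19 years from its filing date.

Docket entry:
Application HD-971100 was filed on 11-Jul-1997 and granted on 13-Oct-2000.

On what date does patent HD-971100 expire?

2016-07-11

(a) grant + 13 years → 13 October 2013.
(b) filing + 19 years → 11 July 2016.
Later of the two: 11 July 2016.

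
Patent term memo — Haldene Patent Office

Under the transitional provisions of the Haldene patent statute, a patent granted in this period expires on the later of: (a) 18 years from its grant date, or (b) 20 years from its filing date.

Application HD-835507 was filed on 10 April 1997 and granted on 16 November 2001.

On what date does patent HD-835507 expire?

2019-11-16

(a) grant + 18 years → 16 November 2019.
(b) filing + 20 years → 10 April 2017.
Later of the two: 16 November 2019.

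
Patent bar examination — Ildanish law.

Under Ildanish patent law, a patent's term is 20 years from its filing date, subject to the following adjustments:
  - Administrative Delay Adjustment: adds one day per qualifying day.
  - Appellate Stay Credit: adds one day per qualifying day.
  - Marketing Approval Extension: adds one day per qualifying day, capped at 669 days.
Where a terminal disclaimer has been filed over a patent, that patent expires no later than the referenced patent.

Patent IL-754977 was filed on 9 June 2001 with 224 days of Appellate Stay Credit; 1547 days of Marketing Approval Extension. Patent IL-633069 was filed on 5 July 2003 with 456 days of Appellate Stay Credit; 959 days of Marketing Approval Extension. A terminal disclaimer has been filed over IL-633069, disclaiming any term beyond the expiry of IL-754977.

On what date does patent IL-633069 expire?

2023-11-19

Natural term of IL-633069:
  Base: filing + 20 years → 5 July 2023.
  Appellate Stay Credit: +456 days → 3 October 2024.
  Marketing Approval Extension: 959 days claimed exceeds the 669-day cap, so +669 days → 3 August 2026.
Expiry of referenced patent IL-754977:
  Base: filing + 20 years → 9 June 2021.
  Appellate Stay Credit: +224 days → 19 January 2022.
  Marketing Approval Extension: 1547 days claimed exceeds the 669-day cap, so +669 days → 19 November 2023.
Terminal disclaimer: IL-633069 expires on the earlier of 3 August 2026 and 19 November 2023.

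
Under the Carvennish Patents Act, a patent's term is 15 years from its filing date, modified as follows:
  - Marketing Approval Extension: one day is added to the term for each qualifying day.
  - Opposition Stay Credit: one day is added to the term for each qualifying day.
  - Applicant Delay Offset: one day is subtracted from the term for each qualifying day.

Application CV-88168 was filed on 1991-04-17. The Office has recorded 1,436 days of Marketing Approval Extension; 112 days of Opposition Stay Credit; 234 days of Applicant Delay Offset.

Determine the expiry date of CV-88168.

November 21, 2009

Base term: filing date + 15 years → 17 April 2006.
Marketing Approval Extension: +1436 days → 23 March 2010.
Opposition Stay Credit: +112 days → 13 July 2010.
Applicant Delay Offset: −234 days → 21 November 2009.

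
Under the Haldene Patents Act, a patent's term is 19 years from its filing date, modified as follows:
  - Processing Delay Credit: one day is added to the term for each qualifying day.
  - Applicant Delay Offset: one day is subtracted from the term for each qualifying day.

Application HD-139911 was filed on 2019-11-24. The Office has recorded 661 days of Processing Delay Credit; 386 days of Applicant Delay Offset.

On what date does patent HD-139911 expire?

August 26, 2039

Base term: filing date + 19 years → 24 November 2038.
Processing Delay Credit: +661 days → 15 September 2040.
Applicant Delay Offset: −386 days → 26 August 2039.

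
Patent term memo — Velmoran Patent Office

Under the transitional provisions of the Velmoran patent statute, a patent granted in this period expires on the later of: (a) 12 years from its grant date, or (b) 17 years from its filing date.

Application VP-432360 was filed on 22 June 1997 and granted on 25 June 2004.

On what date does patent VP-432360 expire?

(a) grant + 12 years → 25 June 2016.
(b) filing + 17 years → 22 June 2014.
Later of the two: 25 June 2016.

2016-06-25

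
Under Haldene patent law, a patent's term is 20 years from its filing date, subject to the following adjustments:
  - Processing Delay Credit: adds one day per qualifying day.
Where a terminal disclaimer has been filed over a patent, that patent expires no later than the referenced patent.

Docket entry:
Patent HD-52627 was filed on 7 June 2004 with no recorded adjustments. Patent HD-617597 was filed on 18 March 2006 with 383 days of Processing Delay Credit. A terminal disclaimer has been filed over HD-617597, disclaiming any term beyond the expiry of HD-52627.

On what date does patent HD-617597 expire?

Natural term of HD-617597:
  Base: filing + 20 years → 18 March 2026.
  Processing Delay Credit: +383 days → 5 April 2027.
Expiry of referenced patent HD-52627:
  Base: filing + 20 years → 7 June 2024.
Terminal disclaimer: HD-617597 expires on the earlier of 5 April 2027 and 7 June 2024.

2024-06-07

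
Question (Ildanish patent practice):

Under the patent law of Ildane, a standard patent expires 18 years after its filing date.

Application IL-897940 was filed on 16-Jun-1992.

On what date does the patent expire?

Filing date + 18 years → 16 June 2010.

June 16, 2010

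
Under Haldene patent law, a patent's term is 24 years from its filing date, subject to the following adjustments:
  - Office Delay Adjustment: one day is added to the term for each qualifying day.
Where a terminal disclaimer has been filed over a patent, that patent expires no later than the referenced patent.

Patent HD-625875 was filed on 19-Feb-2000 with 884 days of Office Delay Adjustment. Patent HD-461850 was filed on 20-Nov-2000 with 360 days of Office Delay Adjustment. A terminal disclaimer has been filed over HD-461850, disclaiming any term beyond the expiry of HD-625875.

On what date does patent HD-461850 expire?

2025-11-15

Natural term of HD-461850:
  Base: filing + 24 years → 20 November 2024.
  Office Delay Adjustment: +360 days → 15 November 2025.
Expiry of referenced patent HD-625875:
  Base: filing + 24 years → 19 February 2024.
  Office Delay Adjustment: +884 days → 22 July 2026.
Terminal disclaimer: HD-461850 expires on the earlier of 15 November 2025 and 22 July 2026.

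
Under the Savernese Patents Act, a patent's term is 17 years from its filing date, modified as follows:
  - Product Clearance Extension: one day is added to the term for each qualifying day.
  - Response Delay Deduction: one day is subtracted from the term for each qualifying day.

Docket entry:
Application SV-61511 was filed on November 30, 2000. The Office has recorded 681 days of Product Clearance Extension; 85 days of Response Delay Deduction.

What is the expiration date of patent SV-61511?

2019-07-19

Base term: filing date + 17 years → 30 November 2017.
Product Clearance Extension: +681 days → 12 October 2019.
Response Delay Deduction: −85 days → 19 July 2019.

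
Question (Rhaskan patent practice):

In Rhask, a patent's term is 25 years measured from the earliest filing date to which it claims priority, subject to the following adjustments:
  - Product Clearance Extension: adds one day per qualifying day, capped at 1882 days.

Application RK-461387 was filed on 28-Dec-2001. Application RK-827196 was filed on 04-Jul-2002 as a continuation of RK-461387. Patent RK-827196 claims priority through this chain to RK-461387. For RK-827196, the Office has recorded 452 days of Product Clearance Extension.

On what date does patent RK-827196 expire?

Earliest priority filing: 28 December 2001.
Base term: 28 December 2001 + 25 years → 28 December 2026.
Product Clearance Extension: 452 days (within the 1882-day cap) → +452 days → 24 March 2028.

2028-03-24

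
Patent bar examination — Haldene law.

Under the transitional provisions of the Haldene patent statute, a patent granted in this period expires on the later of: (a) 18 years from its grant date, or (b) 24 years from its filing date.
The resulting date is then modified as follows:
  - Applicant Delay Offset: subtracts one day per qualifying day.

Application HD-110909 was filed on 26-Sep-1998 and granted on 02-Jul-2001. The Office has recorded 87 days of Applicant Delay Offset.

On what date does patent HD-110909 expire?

(a) grant + 18 years → 2 July 2019.
(b) filing + 24 years → 26 September 2022.
Later of the two: 26 September 2022.
Applicant Delay Offset: −87 days → 1 July 2022.

July 1, 2022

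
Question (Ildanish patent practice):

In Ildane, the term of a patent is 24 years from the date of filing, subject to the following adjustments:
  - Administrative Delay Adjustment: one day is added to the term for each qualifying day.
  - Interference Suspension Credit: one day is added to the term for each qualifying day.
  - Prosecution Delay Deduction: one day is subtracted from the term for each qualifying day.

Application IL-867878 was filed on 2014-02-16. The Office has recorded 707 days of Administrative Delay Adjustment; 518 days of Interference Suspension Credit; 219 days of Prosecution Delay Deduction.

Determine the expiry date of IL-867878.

2040-11-18

Base term: filing date + 24 years → 16 February 2038.
Administrative Delay Adjustment: +707 days → 24 January 2040.
Interference Suspension Credit: +518 days → 25 June 2041.
Prosecution Delay Deduction: −219 days → 18 November 2040.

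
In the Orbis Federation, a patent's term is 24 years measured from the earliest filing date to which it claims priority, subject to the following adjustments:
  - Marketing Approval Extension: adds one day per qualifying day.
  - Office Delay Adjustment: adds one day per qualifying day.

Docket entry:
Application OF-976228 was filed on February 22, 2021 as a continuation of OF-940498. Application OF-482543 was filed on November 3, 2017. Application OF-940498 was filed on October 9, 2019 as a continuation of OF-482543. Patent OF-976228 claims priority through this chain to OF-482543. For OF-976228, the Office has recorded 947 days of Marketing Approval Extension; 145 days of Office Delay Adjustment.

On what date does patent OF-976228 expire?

2044-10-30

Earliest priority filing: 3 November 2017.
Base term: 3 November 2017 + 24 years → 3 November 2041.
Marketing Approval Extension: +947 days → 7 June 2044.
Office Delay Adjustment: +145 days → 30 October 2044.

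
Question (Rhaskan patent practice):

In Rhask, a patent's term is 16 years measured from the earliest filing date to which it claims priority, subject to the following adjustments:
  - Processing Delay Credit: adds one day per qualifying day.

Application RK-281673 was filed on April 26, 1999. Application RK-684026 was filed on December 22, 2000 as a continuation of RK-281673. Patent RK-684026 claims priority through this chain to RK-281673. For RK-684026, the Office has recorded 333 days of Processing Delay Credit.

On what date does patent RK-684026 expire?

Earliest priority filing: 26 April 1999.
Base term: 26 April 1999 + 16 years → 26 April 2015.
Processing Delay Credit: +333 days → 24 March 2016.

2016-03-24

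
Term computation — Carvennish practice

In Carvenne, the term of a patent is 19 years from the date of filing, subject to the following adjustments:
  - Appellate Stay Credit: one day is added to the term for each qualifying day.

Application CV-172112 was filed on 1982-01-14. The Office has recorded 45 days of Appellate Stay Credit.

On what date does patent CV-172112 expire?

Base term: filing date + 19 years → 14 January 2001.
Appellate Stay Credit: +45 days → 28 February 2001.

February 28, 2001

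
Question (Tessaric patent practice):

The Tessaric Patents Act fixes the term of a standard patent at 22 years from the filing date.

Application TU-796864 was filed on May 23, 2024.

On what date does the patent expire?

2046-05-23

Filing date + 22 years → 23 May 2046.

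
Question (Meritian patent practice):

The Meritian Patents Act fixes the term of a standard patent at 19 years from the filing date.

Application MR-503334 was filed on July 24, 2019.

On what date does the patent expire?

Filing date + 19 years → 24 July 2038.

2038-07-24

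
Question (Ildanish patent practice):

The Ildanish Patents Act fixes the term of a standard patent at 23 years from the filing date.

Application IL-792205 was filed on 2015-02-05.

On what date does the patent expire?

Filing date + 23 years → 5 February 2038.

2038-02-05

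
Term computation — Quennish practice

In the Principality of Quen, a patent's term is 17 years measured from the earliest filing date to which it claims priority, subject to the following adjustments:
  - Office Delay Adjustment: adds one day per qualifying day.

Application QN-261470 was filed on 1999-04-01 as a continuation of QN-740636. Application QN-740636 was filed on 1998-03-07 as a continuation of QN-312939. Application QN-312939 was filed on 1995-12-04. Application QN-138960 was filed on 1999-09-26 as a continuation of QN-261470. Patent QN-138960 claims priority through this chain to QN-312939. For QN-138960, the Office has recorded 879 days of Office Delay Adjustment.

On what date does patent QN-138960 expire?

Earliest priority filing: 4 December 1995.
Base term: 4 December 1995 + 17 years → 4 December 2012.
Office Delay Adjustment: +879 days → 2 May 2015.

2015-05-02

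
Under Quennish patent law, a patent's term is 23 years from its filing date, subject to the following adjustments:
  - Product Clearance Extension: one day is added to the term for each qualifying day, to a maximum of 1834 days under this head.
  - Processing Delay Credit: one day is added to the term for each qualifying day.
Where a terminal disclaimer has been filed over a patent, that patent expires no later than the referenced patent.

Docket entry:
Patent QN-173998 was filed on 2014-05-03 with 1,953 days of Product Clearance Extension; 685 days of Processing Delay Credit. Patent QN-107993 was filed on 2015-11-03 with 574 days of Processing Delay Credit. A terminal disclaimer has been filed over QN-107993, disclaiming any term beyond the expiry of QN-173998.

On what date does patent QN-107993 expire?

Natural term of QN-107993:
  Base: filing + 23 years → 3 November 2038.
  Processing Delay Credit: +574 days → 30 May 2040.
Expiry of referenced patent QN-173998:
  Base: filing + 23 years → 3 May 2037.
  Product Clearance Extension: 1953 days claimed exceeds the 1834-day cap, so +1834 days → 11 May 2042.
  Processing Delay Credit: +685 days → 26 March 2044.
Terminal disclaimer: QN-107993 expires on the earlier of 30 May 2040 and 26 March 2044.

May 30, 2040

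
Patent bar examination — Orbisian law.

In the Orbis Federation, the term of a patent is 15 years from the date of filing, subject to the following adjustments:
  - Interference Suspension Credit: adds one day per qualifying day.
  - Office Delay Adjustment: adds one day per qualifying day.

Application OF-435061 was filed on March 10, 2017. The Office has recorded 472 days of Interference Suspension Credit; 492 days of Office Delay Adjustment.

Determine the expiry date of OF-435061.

Base term: filing date + 15 years → 10 March 2032.
Interference Suspension Credit: +472 days → 25 June 2033.
Office Delay Adjustment: +492 days → 30 October 2034.

2034-10-30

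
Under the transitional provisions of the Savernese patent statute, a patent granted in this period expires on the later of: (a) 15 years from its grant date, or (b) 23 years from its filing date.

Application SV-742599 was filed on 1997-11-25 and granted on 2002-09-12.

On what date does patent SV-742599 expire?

2020-11-25

(a) grant + 15 years → 12 September 2017.
(b) filing + 23 years → 25 November 2020.
Later of the two: 25 November 2020.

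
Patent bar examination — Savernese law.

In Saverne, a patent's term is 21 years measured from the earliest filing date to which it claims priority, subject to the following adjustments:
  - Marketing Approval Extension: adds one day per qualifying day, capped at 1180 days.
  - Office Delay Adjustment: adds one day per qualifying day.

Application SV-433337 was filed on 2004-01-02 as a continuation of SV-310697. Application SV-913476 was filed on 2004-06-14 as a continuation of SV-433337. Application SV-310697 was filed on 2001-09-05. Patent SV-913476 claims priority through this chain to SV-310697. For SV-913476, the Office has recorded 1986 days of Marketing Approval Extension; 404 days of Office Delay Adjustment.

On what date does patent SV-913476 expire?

2027-01-06

Earliest priority filing: 5 September 2001.
Base term: 5 September 2001 + 21 years → 5 September 2022.
Marketing Approval Extension: 1986 days claimed exceeds the 1180-day cap, so +1180 days → 28 November 2025.
Office Delay Adjustment: +404 days → 6 January 2027.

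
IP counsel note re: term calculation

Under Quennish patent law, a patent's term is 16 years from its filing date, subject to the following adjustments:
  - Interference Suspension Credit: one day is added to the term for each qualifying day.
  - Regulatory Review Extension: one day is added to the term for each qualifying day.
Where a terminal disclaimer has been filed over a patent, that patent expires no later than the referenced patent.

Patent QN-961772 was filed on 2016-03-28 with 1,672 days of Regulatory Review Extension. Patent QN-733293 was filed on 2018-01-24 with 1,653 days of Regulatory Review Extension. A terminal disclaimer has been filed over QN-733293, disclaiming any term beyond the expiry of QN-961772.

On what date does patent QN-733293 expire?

2036-10-25

Natural term of QN-733293:
  Base: filing + 16 years → 24 January 2034.
  Regulatory Review Extension: +1653 days → 4 August 2038.
Expiry of referenced patent QN-961772:
  Base: filing + 16 years → 28 March 2032.
  Regulatory Review Extension: +1672 days → 25 October 2036.
Terminal disclaimer: QN-733293 expires on the earlier of 4 August 2038 and 25 October 2036.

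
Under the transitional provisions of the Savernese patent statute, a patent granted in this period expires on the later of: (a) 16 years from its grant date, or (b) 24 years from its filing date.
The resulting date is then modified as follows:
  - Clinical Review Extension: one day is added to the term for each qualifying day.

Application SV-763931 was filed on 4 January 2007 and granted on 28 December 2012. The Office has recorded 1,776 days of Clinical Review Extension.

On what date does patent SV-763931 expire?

(a) grant + 16 years → 28 December 2028.
(b) filing + 24 years → 4 January 2031.
Later of the two: 4 January 2031.
Clinical Review Extension: +1776 days → 15 November 2035.

November 15, 2035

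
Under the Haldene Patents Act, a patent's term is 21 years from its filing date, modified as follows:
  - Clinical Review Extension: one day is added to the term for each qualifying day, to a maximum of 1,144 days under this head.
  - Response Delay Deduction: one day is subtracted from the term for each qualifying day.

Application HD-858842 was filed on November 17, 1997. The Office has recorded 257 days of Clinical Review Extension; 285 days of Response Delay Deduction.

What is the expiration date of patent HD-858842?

Base term: filing date + 21 years → 17 November 2018.
Clinical Review Extension: 257 days (within the 1144-day cap) → +257 days → 1 August 2019.
Response Delay Deduction: −285 days → 20 October 2018.

October 20, 2018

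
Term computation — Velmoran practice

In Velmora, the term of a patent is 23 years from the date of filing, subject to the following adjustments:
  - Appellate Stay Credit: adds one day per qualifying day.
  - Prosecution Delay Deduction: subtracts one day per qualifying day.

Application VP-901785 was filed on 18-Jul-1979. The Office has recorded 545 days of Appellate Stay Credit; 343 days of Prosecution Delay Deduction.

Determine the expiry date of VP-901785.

February 5, 2003

Base term: filing date + 23 years → 18 July 2002.
Appellate Stay Credit: +545 days → 14 January 2004.
Prosecution Delay Deduction: −343 days → 5 February 2003.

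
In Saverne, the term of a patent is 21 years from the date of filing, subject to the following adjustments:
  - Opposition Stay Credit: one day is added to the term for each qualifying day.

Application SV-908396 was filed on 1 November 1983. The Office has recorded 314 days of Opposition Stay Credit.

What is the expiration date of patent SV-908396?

September 11, 2005

Base term: filing date + 21 years → 1 November 2004.
Opposition Stay Credit: +314 days → 11 September 2005.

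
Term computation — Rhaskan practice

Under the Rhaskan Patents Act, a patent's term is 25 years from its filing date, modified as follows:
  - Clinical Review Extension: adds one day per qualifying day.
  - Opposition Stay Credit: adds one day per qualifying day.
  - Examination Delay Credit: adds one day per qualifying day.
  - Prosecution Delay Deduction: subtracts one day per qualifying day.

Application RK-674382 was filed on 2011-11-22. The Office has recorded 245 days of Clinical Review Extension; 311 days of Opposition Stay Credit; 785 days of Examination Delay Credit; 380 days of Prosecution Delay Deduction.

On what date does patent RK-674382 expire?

Base term: filing date + 25 years → 22 November 2036.
Clinical Review Extension: +245 days → 25 July 2037.
Opposition Stay Credit: +311 days → 1 June 2038.
Examination Delay Credit: +785 days → 25 July 2040.
Prosecution Delay Deduction: −380 days → 11 July 2039.

July 11, 2039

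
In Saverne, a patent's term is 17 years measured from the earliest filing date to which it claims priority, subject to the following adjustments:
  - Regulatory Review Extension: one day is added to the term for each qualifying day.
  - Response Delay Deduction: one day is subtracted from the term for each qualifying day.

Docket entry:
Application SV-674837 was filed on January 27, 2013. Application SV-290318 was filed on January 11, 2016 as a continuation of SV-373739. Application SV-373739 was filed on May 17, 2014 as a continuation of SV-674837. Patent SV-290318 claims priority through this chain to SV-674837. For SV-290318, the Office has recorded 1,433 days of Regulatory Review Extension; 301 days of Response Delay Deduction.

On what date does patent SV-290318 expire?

2033-03-04

Earliest priority filing: 27 January 2013.
Base term: 27 January 2013 + 17 years → 27 January 2030.
Regulatory Review Extension: +1433 days → 30 December 2033.
Response Delay Deduction: −301 days → 4 March 2033.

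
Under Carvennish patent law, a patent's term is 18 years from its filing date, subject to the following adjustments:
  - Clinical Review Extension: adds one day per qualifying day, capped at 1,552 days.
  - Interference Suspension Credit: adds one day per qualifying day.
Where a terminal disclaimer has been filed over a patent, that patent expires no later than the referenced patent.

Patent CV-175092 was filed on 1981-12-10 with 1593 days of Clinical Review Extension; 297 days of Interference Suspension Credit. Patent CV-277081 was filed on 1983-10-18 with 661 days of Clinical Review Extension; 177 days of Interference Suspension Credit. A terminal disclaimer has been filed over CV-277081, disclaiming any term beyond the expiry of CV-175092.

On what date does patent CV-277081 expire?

Natural term of CV-277081:
  Base: filing + 18 years → 18 October 2001.
  Clinical Review Extension: 661 days (within the 1552-day cap) → +661 days → 10 August 2003.
  Interference Suspension Credit: +177 days → 3 February 2004.
Expiry of referenced patent CV-175092:
  Base: filing + 18 years → 10 December 1999.
  Clinical Review Extension: 1593 days claimed exceeds the 1552-day cap, so +1552 days → 10 March 2004.
  Interference Suspension Credit: +297 days → 1 January 2005.
Terminal disclaimer: CV-277081 expires on the earlier of 3 February 2004 and 1 January 2005.

2004-02-03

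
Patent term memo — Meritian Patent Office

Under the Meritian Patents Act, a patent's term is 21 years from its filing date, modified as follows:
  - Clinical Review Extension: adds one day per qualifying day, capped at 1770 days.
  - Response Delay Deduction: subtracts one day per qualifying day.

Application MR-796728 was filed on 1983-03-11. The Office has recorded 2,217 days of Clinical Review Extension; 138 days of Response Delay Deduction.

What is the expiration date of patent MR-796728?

2008-08-29

Base term: filing date + 21 years → 11 March 2004.
Clinical Review Extension: 2217 days claimed exceeds the 1770-day cap, so +1770 days → 14 January 2009.
Response Delay Deduction: −138 days → 29 August 2008.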